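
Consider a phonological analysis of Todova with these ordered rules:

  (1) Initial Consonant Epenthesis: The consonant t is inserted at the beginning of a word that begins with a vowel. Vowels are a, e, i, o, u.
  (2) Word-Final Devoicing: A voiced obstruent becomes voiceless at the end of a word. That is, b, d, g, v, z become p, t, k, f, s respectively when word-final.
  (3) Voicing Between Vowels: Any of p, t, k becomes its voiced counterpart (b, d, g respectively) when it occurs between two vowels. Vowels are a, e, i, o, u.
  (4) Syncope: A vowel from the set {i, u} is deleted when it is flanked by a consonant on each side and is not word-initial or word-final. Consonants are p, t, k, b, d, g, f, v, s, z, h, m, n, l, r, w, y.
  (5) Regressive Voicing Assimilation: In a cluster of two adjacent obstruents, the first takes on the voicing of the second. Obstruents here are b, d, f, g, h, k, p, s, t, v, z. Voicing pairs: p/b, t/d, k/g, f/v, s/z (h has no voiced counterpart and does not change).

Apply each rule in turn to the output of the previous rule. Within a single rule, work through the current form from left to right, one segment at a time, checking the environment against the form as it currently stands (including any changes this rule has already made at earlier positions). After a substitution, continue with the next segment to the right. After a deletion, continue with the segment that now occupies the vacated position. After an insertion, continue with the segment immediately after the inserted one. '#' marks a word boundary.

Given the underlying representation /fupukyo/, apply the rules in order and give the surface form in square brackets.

(1) Initial Consonant Epenthesis: no change — [fupukyo]
(2) Word-Final Devoicing: no change — [fupukyo]
(3) Voicing Between Vowels: [fupukyo] → [fubukyo]
(4) Syncope: [fubukyo] → [fbkyo]
(5) Regressive Voicing Assimilation: [fbkyo] → [vpkyo]

[vpkyo]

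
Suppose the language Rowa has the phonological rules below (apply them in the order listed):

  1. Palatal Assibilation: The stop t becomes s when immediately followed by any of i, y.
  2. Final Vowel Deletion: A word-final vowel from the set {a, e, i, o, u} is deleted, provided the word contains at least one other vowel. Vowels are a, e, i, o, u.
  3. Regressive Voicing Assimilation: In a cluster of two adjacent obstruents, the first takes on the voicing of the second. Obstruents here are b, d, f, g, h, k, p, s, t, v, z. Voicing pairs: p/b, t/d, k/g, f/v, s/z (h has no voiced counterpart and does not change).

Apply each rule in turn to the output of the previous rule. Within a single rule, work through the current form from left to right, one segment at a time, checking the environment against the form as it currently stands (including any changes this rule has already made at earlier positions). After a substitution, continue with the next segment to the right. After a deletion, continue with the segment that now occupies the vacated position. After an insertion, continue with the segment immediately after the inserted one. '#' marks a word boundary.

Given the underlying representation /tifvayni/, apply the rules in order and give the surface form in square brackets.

1 Palatal Assibilation: [tifvayni] → [sifvayni]
2 Final Vowel Deletion: [sifvayni] → [sifvayn]
3 Regressive Voicing Assimilation: [sifvayn] → [sivvayn]

[sivvayn]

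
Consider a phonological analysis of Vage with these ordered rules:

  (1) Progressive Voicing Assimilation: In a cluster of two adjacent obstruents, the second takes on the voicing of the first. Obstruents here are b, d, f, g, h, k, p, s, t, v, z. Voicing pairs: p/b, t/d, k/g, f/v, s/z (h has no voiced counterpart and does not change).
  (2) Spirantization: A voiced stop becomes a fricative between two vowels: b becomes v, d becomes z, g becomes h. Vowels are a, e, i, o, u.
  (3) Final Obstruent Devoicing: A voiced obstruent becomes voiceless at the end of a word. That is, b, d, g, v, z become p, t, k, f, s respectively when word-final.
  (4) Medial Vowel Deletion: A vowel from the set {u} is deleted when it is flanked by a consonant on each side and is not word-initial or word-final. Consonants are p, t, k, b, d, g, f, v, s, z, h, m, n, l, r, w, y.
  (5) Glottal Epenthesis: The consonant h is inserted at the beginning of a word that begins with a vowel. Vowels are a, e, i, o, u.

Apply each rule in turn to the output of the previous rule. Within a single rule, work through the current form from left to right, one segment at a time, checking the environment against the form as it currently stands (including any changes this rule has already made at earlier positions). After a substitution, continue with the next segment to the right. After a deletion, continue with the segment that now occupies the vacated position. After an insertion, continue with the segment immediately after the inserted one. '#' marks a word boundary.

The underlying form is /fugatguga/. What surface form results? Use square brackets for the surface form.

(1) Progressive Voicing Assimilation: [fugatguga] → [fugatkuga]
(2) Spirantization: [fugatkuga] → [fuhatkuha]
(3) Final Obstruent Devoicing: no change — [fuhatkuha]
(4) Medial Vowel Deletion: [fuhatkuha] → [fhatkha]
(5) Glottal Epenthesis: no change — [fhatkha]

[fhatkha]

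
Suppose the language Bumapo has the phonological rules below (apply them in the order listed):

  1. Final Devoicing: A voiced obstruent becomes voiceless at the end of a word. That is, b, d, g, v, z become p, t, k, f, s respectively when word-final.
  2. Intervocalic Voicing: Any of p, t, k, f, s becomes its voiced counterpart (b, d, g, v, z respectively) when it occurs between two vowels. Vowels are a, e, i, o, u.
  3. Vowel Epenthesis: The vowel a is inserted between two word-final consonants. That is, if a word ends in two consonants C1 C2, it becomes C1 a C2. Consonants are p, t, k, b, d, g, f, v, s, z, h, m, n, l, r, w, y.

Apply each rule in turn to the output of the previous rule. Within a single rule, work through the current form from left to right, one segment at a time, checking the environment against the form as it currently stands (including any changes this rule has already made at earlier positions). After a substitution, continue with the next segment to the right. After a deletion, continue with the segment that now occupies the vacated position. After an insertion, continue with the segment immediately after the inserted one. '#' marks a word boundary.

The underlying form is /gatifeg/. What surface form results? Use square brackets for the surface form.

[gadivek]

1 Final Devoicing: [gatifeg] → [gatifek]
2 Intervocalic Voicing: [gatifek] → [gadivek]
3 Vowel Epenthesis: no change — [gadivek]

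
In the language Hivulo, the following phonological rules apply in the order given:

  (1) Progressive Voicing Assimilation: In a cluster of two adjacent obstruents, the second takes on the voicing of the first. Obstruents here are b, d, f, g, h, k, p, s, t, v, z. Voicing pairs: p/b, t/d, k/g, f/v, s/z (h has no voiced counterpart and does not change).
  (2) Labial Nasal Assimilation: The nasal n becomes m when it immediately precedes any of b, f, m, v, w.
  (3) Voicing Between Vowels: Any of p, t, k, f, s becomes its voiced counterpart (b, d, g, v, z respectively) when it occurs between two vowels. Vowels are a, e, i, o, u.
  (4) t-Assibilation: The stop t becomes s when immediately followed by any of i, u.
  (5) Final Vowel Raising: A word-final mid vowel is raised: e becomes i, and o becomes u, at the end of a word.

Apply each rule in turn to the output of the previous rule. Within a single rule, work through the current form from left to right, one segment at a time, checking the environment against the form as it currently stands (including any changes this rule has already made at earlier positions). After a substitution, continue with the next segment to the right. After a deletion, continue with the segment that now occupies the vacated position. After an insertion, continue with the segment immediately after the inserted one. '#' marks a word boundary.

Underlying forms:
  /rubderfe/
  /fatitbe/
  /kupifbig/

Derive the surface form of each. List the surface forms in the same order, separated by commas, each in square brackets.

/rubderfe/:
  (1) Progressive Voicing Assimilation: no change — [rubderfe]
  (2) Labial Nasal Assimilation: no change — [rubderfe]
  (3) Voicing Between Vowels: no change — [rubderfe]
  (4) t-Assibilation: no change — [rubderfe]
  (5) Final Vowel Raising: [rubderfe] → [rubderfi]
/fatitbe/:
  (1) Progressive Voicing Assimilation: [fatitbe] → [fatitpe]
  (2) Labial Nasal Assimilation: no change — [fatitpe]
  (3) Voicing Between Vowels: [fatitpe] → [faditpe]
  (4) t-Assibilation: no change — [faditpe]
  (5) Final Vowel Raising: [faditpe] → [faditpi]
/kupifbig/:
  (1) Progressive Voicing Assimilation: [kupifbig] → [kupifpig]
  (2) Labial Nasal Assimilation: no change — [kupifpig]
  (3) Voicing Between Vowels: [kupifpig] → [kubifpig]
  (4) t-Assibilation: no change — [kubifpig]
  (5) Final Vowel Raising: no change — [kubifpig]

[rubderfi], [faditpi], [kubifpig]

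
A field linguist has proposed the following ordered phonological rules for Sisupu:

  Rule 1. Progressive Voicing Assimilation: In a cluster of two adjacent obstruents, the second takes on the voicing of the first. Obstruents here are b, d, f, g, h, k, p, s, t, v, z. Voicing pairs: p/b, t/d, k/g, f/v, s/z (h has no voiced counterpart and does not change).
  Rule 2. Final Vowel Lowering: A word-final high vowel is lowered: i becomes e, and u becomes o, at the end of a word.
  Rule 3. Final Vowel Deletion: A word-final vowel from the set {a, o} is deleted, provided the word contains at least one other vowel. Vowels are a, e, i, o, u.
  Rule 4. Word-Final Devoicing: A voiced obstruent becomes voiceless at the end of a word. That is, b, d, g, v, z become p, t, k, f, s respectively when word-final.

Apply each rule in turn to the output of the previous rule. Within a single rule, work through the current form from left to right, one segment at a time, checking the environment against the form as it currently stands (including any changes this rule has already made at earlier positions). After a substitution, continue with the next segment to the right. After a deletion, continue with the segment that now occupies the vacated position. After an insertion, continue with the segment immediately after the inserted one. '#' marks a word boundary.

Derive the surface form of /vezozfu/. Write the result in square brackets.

Rule 1 Progressive Voicing Assimilation: [vezozfu] → [vezozvu]
Rule 2 Final Vowel Lowering: [vezozvu] → [vezozvo]
Rule 3 Final Vowel Deletion: [vezozvo] → [vezozv]
Rule 4 Word-Final Devoicing: [vezozv] → [vezozf]

[vezozf]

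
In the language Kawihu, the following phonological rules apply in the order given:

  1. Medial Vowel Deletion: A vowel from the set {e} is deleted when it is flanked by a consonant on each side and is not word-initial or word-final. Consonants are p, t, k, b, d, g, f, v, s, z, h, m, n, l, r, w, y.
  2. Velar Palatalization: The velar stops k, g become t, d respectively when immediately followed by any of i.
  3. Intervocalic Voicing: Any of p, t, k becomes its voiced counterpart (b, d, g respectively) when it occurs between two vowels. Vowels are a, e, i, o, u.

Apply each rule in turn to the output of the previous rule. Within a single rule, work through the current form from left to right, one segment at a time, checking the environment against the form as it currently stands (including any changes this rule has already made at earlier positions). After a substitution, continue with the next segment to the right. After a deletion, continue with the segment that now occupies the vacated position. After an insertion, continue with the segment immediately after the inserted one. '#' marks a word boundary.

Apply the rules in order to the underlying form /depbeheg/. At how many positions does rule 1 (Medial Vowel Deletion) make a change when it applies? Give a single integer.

1 Medial Vowel Deletion: [depbeheg] → [dpbhg]
2 Velar Palatalization: no change — [dpbhg]
3 Intervocalic Voicing: no change — [dpbhg]
Rule 1 changed 3 position(s).

3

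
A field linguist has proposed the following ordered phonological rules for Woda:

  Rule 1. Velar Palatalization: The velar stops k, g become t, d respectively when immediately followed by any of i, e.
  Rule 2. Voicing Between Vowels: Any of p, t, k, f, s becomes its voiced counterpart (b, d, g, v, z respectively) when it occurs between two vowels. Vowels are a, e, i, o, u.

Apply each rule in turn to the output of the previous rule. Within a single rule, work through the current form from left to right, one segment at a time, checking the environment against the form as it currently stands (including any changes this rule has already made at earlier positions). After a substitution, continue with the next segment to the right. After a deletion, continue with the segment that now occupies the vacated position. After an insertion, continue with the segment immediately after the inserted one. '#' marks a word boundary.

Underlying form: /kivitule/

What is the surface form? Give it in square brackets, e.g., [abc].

[tividule]

Rule 1 Velar Palatalization: [kivitule] → [tivitule]
Rule 2 Voicing Between Vowels: [tivitule] → [tividule]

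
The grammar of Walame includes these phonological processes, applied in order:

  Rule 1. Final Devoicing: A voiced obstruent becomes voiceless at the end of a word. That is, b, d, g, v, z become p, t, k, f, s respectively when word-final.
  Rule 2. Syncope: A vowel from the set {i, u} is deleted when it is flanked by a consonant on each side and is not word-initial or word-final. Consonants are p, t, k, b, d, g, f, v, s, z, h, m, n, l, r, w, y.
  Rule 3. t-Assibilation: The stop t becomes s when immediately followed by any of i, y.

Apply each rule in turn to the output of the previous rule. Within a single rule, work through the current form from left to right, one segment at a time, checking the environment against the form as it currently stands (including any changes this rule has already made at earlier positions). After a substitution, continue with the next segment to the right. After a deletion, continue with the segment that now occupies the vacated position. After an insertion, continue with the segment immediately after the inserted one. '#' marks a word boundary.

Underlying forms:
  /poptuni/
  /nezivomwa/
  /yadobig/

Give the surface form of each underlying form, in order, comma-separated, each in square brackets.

[poptni], [nezvomwa], [yadobk]

/poptuni/:
  Rule 1 Final Devoicing: no change — [poptuni]
  Rule 2 Syncope: [poptuni] → [poptni]
  Rule 3 t-Assibilation: no change — [poptni]
/nezivomwa/:
  Rule 1 Final Devoicing: no change — [nezivomwa]
  Rule 2 Syncope: [nezivomwa] → [nezvomwa]
  Rule 3 t-Assibilation: no change — [nezvomwa]
/yadobig/:
  Rule 1 Final Devoicing: [yadobig] → [yadobik]
  Rule 2 Syncope: [yadobik] → [yadobk]
  Rule 3 t-Assibilation: no change — [yadobk]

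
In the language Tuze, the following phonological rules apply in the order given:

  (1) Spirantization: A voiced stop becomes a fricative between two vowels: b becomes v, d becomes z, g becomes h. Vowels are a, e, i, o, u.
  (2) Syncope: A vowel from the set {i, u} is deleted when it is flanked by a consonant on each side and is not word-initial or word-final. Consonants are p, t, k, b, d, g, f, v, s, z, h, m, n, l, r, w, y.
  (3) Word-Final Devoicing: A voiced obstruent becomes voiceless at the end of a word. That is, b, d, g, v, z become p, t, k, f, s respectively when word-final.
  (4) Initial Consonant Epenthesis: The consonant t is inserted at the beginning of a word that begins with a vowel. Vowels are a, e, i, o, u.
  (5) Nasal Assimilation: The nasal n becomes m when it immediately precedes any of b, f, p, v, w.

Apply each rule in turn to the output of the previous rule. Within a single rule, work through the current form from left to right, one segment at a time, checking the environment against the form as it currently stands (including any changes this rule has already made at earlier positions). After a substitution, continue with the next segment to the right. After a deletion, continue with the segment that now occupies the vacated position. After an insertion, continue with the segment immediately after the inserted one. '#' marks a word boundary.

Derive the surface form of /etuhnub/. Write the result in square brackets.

[tethmp]

(1) Spirantization: no change — [etuhnub]
(2) Syncope: [etuhnub] → [ethnb]
(3) Word-Final Devoicing: [ethnb] → [ethnp]
(4) Initial Consonant Epenthesis: [ethnp] → [tethnp]
(5) Nasal Assimilation: [tethnp] → [tethmp]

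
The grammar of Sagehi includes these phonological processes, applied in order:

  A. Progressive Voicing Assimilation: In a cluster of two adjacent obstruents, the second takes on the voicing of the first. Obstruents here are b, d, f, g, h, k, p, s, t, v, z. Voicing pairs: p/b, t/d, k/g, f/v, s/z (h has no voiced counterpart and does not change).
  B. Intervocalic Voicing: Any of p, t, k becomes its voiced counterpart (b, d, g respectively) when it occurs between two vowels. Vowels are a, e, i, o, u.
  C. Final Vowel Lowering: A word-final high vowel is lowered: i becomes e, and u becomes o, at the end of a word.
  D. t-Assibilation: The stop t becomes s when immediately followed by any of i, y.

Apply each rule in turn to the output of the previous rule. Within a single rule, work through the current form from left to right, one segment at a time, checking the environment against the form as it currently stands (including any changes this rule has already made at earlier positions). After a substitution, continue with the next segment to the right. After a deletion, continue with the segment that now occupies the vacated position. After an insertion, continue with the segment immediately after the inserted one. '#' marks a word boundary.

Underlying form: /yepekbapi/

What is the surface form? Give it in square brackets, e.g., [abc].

[yebekpabe]

A Progressive Voicing Assimilation: [yepekbapi] → [yepekpapi]
B Intervocalic Voicing: [yepekpapi] → [yebekpabi]
C Final Vowel Lowering: [yebekpabi] → [yebekpabe]
D t-Assibilation: no change — [yebekpabe]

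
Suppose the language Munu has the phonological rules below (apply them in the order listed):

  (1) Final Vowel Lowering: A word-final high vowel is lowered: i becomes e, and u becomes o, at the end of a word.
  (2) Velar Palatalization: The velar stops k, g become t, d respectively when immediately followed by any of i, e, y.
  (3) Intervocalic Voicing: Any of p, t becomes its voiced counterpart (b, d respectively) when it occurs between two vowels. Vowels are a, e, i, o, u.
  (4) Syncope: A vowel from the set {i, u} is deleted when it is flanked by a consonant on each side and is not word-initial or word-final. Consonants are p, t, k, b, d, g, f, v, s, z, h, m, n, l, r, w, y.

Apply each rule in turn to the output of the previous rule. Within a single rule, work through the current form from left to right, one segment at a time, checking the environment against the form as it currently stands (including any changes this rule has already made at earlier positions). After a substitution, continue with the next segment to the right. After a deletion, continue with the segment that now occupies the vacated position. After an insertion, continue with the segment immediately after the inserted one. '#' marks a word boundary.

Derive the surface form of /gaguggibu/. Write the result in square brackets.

(1) Final Vowel Lowering: [gaguggibu] → [gaguggibo]
(2) Velar Palatalization: [gaguggibo] → [gagugdibo]
(3) Intervocalic Voicing: no change — [gagugdibo]
(4) Syncope: [gagugdibo] → [gaggdbo]

[gaggdbo]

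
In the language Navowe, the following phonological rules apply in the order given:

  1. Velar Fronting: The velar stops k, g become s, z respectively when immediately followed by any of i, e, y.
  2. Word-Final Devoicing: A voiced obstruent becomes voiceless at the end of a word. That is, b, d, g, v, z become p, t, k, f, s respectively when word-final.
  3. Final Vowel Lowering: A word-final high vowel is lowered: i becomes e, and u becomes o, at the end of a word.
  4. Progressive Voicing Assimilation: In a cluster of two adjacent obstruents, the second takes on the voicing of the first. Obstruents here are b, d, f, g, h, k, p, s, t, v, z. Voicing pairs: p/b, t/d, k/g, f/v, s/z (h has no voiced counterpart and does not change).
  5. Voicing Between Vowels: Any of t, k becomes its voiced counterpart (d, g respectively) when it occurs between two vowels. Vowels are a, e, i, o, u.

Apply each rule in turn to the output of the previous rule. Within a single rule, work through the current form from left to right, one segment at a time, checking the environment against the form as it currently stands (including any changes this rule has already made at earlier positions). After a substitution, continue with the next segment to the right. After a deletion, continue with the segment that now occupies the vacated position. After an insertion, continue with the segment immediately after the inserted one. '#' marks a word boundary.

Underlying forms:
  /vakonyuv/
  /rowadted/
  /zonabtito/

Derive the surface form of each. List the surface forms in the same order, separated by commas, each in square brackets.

[vagonyuf], [rowaddet], [zonabdido]

/vakonyuv/:
  1 Velar Fronting: no change — [vakonyuv]
  2 Word-Final Devoicing: [vakonyuv] → [vakonyuf]
  3 Final Vowel Lowering: no change — [vakonyuf]
  4 Progressive Voicing Assimilation: no change — [vakonyuf]
  5 Voicing Between Vowels: [vakonyuf] → [vagonyuf]
/rowadted/:
  1 Velar Fronting: no change — [rowadted]
  2 Word-Final Devoicing: [rowadted] → [rowadtet]
  3 Final Vowel Lowering: no change — [rowadtet]
  4 Progressive Voicing Assimilation: [rowadtet] → [rowaddet]
  5 Voicing Between Vowels: no change — [rowaddet]
/zonabtito/:
  1 Velar Fronting: no change — [zonabtito]
  2 Word-Final Devoicing: no change — [zonabtito]
  3 Final Vowel Lowering: no change — [zonabtito]
  4 Progressive Voicing Assimilation: [zonabtito] → [zonabdito]
  5 Voicing Between Vowels: [zonabdito] → [zonabdido]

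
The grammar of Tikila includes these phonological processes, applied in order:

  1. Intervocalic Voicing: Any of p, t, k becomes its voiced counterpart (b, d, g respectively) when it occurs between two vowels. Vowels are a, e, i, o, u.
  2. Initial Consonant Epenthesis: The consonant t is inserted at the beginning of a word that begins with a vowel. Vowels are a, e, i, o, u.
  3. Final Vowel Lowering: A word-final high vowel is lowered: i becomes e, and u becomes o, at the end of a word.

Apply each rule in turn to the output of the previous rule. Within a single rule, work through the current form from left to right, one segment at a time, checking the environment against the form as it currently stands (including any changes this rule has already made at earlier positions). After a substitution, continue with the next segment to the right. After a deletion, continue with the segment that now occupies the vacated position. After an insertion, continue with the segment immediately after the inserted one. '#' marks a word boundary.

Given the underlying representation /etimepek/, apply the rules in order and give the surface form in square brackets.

[tedimebek]

1 Intervocalic Voicing: [etimepek] → [edimebek]
2 Initial Consonant Epenthesis: [edimebek] → [tedimebek]
3 Final Vowel Lowering: no change — [tedimebek]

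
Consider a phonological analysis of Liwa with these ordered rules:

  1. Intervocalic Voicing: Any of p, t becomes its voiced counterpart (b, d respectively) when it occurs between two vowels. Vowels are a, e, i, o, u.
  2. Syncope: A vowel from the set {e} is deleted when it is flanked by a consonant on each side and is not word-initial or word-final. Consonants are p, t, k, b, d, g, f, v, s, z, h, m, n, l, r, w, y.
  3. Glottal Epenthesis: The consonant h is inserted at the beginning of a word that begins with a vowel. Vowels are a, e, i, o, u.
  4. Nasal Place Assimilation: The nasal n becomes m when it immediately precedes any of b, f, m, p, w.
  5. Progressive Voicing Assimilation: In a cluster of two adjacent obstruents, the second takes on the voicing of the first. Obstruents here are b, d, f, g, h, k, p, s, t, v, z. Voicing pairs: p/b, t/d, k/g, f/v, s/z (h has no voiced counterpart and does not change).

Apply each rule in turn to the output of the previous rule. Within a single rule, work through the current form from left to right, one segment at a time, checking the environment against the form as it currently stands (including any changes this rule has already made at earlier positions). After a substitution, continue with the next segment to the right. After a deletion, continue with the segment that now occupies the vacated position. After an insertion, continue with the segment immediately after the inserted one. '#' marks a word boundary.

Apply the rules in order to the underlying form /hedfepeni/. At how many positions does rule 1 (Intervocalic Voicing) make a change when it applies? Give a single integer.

1

1 Intervocalic Voicing: [hedfepeni] → [hedfebeni]
2 Syncope: [hedfebeni] → [hdfbni]
3 Glottal Epenthesis: no change — [hdfbni]
4 Nasal Place Assimilation: no change — [hdfbni]
5 Progressive Voicing Assimilation: [hdfbni] → [htfpni]
Rule 1 changed 1 position(s).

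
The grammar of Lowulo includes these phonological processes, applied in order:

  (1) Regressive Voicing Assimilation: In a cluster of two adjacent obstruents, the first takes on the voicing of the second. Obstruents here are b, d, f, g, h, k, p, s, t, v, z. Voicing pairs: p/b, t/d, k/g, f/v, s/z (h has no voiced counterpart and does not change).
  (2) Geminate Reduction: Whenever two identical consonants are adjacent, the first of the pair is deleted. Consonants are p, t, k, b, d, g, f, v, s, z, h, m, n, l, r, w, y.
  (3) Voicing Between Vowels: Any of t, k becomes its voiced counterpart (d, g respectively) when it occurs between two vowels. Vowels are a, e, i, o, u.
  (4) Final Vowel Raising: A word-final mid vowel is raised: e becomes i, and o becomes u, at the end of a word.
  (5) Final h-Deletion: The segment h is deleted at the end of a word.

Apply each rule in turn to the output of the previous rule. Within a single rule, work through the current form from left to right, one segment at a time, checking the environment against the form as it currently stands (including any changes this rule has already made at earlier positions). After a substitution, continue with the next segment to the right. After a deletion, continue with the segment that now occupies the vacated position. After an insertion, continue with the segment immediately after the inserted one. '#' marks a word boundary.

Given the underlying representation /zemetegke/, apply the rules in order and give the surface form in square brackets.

(1) Regressive Voicing Assimilation: [zemetegke] → [zemetekke]
(2) Geminate Reduction: [zemetekke] → [zemeteke]
(3) Voicing Between Vowels: [zemeteke] → [zemedege]
(4) Final Vowel Raising: [zemedege] → [zemedegi]
(5) Final h-Deletion: no change — [zemedegi]

[zemedegi]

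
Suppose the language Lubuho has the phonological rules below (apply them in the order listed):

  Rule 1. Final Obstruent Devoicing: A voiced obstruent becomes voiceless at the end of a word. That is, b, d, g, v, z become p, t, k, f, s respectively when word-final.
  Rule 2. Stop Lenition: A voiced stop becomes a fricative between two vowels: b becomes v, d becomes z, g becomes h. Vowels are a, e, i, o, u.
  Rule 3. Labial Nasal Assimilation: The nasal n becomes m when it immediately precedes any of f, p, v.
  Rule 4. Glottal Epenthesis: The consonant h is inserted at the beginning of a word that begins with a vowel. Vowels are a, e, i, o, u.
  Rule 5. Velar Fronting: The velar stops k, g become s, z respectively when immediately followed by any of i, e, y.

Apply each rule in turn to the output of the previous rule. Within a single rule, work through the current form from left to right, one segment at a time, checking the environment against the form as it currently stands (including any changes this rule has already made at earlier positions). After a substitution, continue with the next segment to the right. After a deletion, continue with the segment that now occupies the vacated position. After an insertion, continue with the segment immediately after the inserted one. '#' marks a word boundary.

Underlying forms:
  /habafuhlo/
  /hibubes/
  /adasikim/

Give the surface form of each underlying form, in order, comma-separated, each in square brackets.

/habafuhlo/:
  Rule 1 Final Obstruent Devoicing: no change — [habafuhlo]
  Rule 2 Stop Lenition: [habafuhlo] → [havafuhlo]
  Rule 3 Labial Nasal Assimilation: no change — [havafuhlo]
  Rule 4 Glottal Epenthesis: no change — [havafuhlo]
  Rule 5 Velar Fronting: no change — [havafuhlo]
/hibubes/:
  Rule 1 Final Obstruent Devoicing: no change — [hibubes]
  Rule 2 Stop Lenition: [hibubes] → [hivuves]
  Rule 3 Labial Nasal Assimilation: no change — [hivuves]
  Rule 4 Glottal Epenthesis: no change — [hivuves]
  Rule 5 Velar Fronting: no change — [hivuves]
/adasikim/:
  Rule 1 Final Obstruent Devoicing: no change — [adasikim]
  Rule 2 Stop Lenition: [adasikim] → [azasikim]
  Rule 3 Labial Nasal Assimilation: no change — [azasikim]
  Rule 4 Glottal Epenthesis: [azasikim] → [hazasikim]
  Rule 5 Velar Fronting: [hazasikim] → [hazasisim]

[havafuhlo], [hivuves], [hazasisim]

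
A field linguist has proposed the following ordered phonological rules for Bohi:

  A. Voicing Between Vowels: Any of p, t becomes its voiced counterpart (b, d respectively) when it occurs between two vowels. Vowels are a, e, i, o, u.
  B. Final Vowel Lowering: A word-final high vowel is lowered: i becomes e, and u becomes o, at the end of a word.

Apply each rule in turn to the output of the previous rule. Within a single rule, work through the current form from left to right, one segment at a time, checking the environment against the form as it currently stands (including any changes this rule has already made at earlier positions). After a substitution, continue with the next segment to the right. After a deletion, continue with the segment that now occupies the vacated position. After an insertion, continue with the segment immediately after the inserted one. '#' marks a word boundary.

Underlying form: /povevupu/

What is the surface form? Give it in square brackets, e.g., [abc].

[povevubo]

A Voicing Between Vowels: [povevupu] → [povevubu]
B Final Vowel Lowering: [povevubu] → [povevubo]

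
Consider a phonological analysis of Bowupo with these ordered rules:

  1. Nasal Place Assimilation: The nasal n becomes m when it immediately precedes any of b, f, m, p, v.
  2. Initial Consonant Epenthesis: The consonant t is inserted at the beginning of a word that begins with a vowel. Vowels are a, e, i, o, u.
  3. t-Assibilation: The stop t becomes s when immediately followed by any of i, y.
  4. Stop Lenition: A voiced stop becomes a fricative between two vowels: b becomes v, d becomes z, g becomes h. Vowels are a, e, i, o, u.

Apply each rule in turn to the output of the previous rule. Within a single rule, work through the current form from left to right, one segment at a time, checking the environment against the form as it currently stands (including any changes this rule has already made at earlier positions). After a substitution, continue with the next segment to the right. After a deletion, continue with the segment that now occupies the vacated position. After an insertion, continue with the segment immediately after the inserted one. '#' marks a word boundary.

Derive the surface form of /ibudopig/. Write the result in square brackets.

1 Nasal Place Assimilation: no change — [ibudopig]
2 Initial Consonant Epenthesis: [ibudopig] → [tibudopig]
3 t-Assibilation: [tibudopig] → [sibudopig]
4 Stop Lenition: [sibudopig] → [sivuzopig]

[sivuzopig]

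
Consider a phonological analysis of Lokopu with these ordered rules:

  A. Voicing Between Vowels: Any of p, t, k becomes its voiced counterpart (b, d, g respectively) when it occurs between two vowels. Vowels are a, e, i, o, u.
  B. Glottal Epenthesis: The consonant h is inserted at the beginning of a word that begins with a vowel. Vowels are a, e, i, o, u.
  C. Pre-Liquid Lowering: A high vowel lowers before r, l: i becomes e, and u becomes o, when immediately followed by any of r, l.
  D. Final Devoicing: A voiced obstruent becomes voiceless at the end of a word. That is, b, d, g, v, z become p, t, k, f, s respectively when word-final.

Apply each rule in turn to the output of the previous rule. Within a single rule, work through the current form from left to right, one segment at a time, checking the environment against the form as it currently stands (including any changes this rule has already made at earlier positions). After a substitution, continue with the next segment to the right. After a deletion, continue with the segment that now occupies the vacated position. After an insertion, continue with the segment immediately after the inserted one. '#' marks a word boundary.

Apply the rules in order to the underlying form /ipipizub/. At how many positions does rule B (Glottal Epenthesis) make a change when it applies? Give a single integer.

A Voicing Between Vowels: [ipipizub] → [ibibizub]
B Glottal Epenthesis: [ibibizub] → [hibibizub]
C Pre-Liquid Lowering: no change — [hibibizub]
D Final Devoicing: [hibibizub] → [hibibizup]
Rule B changed 1 position(s).

1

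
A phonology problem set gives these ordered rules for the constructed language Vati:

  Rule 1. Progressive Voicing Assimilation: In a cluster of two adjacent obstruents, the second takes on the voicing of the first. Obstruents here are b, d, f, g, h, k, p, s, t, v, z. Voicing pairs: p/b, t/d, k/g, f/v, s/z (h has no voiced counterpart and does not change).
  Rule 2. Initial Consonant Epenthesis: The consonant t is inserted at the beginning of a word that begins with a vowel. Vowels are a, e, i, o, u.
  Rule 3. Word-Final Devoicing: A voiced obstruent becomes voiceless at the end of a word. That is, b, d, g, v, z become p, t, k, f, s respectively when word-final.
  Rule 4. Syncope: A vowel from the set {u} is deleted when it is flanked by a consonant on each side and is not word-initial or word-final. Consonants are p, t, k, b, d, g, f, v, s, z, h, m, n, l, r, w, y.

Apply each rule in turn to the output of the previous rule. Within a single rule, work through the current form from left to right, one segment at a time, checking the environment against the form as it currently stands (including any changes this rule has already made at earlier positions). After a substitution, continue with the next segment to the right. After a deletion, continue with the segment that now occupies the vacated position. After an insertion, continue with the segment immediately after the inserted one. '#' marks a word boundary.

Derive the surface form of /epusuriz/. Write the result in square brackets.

[tepsris]

Rule 1 Progressive Voicing Assimilation: no change — [epusuriz]
Rule 2 Initial Consonant Epenthesis: [epusuriz] → [tepusuriz]
Rule 3 Word-Final Devoicing: [tepusuriz] → [tepusuris]
Rule 4 Syncope: [tepusuris] → [tepsris]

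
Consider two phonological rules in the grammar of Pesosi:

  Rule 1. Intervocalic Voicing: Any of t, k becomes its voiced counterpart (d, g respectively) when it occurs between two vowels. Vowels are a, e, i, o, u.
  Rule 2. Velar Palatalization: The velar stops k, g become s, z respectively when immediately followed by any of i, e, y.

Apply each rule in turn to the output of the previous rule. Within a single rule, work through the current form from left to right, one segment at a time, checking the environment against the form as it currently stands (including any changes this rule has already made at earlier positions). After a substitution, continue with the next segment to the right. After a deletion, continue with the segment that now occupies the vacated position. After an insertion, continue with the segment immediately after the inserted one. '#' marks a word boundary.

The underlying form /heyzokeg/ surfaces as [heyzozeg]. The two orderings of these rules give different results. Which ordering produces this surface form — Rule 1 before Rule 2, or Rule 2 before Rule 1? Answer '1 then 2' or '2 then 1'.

Order 1 then 2:
  1 Intervocalic Voicing: [heyzokeg] → [heyzogeg]
  2 Velar Palatalization: [heyzogeg] → [heyzozeg]
  result: [heyzozeg]
Order 2 then 1:
  2 Velar Palatalization: [heyzokeg] → [heyzoseg]
  1 Intervocalic Voicing: no change — [heyzoseg]
  result: [heyzoseg]

1 then 2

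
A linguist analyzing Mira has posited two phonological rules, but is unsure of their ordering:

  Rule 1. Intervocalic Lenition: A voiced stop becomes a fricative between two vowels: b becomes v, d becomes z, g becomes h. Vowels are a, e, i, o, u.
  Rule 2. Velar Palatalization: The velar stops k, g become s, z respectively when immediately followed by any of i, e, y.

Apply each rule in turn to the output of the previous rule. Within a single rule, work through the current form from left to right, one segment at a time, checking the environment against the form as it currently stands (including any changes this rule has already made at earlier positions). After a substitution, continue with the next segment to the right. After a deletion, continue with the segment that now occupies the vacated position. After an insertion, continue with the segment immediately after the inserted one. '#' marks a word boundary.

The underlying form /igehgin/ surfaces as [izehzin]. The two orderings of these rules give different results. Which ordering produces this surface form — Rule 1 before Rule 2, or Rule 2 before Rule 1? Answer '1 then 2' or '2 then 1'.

2 then 1

Order 1 then 2:
  1 Intervocalic Lenition: [igehgin] → [ihehgin]
  2 Velar Palatalization: [ihehgin] → [ihehzin]
  result: [ihehzin]
Order 2 then 1:
  2 Velar Palatalization: [igehgin] → [izehzin]
  1 Intervocalic Lenition: no change — [izehzin]
  result: [izehzin]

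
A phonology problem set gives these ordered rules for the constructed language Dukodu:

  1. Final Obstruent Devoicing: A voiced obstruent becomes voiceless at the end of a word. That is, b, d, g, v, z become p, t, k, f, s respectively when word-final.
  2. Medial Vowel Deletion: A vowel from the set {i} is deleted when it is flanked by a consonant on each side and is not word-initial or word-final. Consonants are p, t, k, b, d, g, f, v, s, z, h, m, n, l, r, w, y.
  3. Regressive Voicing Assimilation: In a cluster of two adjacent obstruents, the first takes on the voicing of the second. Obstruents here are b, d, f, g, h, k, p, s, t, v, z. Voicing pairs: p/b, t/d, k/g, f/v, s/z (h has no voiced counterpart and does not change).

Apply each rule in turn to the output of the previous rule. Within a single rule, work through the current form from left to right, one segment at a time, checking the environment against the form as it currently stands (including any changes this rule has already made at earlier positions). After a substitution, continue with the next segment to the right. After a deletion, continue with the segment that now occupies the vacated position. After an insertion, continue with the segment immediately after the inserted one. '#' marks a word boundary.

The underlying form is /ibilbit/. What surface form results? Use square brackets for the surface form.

[iblpt]

1 Final Obstruent Devoicing: no change — [ibilbit]
2 Medial Vowel Deletion: [ibilbit] → [iblbt]
3 Regressive Voicing Assimilation: [iblbt] → [iblpt]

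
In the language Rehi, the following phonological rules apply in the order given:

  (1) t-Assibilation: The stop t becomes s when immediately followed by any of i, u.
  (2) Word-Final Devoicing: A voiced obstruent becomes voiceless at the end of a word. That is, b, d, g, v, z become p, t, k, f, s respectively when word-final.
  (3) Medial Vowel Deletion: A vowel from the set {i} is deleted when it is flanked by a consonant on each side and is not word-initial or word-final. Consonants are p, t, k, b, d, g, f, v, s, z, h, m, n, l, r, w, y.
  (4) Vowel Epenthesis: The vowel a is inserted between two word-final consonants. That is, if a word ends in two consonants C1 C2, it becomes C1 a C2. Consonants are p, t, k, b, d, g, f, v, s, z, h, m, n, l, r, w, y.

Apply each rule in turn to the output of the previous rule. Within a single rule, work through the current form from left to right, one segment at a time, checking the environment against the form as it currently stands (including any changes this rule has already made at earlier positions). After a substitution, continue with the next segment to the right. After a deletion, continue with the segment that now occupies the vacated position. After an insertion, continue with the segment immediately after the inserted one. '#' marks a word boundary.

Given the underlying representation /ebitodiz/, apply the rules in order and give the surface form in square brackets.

[ebtodas]

(1) t-Assibilation: no change — [ebitodiz]
(2) Word-Final Devoicing: [ebitodiz] → [ebitodis]
(3) Medial Vowel Deletion: [ebitodis] → [ebtods]
(4) Vowel Epenthesis: [ebtods] → [ebtodas]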